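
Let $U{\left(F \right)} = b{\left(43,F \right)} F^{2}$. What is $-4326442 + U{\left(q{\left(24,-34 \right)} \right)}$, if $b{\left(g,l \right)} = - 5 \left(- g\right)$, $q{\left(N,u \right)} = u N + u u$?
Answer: $20527558$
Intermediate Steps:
$q{\left(N,u \right)} = u^{2} + N u$ ($q{\left(N,u \right)} = N u + u^{2} = u^{2} + N u$)
$b{\left(g,l \right)} = 5 g$
$U{\left(F \right)} = 215 F^{2}$ ($U{\left(F \right)} = 5 \cdot 43 F^{2} = 215 F^{2}$)
$-4326442 + U{\left(q{\left(24,-34 \right)} \right)} = -4326442 + 215 \left(- 34 \left(24 - 34\right)\right)^{2} = -4326442 + 215 \left(\left(-34\right) \left(-10\right)\right)^{2} = -4326442 + 215 \cdot 340^{2} = -4326442 + 215 \cdot 115600 = -4326442 + 24854000 = 20527558$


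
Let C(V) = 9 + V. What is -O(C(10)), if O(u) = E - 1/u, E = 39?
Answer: -740/19 ≈ -38.947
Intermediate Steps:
O(u) = 39 - 1/u
-O(C(10)) = -(39 - 1/(9 + 10)) = -(39 - 1/19) = -1*740/19 = -740/19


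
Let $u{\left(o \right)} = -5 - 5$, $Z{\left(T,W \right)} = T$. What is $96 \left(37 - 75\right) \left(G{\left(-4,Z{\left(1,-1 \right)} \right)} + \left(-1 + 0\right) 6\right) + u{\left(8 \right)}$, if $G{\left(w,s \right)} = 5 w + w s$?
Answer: $109430$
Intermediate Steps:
$G{\left(w,s \right)} = 5 w + s w$
$u{\left(o \right)} = -10$
$96 \left(37 - 75\right) \left(G{\left(-4,Z{\left(1,-1 \right)} \right)} + \left(-1 + 0\right) 6\right) + u{\left(8 \right)} = 96 \left(37 - 75\right) \left(- 4 \left(5 + 1\right) + \left(-1 + 0\right) 6\right) - 10 = 96 \left(- 38 \left(\left(-4\right) 6 - 6\right)\right) - 10 = 96 \left(- 38 \left(-24 - 6\right)\right) - 10 = 96 \left(\left(-38\right) \left(-30\right)\right) - 10 = 96 \cdot 1140 - 10 = 109440 - 10 = 109430$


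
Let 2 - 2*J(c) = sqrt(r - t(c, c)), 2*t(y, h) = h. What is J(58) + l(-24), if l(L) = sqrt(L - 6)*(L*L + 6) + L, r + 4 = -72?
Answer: -23 + 582*I*sqrt(30) - I*sqrt(105)/2 ≈ -23.0 + 3182.6*I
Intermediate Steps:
t(y, h) = h/2
r = -76 (r = -4 - 72 = -76)
l(L) = L + sqrt(-6 + L)*(6 + L**2) (l(L) = sqrt(-6 + L)*(L**2 + 6) + L = sqrt(-6 + L)*(6 + L**2) + L = L + sqrt(-6 + L)*(6 + L**2))
J(c) = 1 - sqrt(-76 - c/2)/2
J(58) + l(-24) = (1 - sqrt(-304 - 2*58)/4) + (-24 + 6*sqrt(-6 - 24) + (-24)**2*sqrt(-6 - 24)) = (1 - sqrt(-304 - 116)/4) + (-24 + 6*sqrt(-30) + 576*sqrt(-30)) = (1 - I*sqrt(105)/2) + (-24 + 6*(I*sqrt(30)) + 576*(I*sqrt(30))) = (1 - I*sqrt(105)/2) + (-24 + 6*I*sqrt(30) + 576*I*sqrt(30)) = (1 - I*sqrt(105)/2) + (-24 + 582*I*sqrt(30)) = -23 + 582*I*sqrt(30) - I*sqrt(105)/2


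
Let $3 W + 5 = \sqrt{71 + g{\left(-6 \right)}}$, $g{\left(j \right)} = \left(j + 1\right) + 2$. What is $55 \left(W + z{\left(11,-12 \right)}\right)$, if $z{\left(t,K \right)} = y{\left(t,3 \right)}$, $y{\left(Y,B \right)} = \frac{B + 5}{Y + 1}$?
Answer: $-55 + \frac{110 \sqrt{17}}{3} \approx 96.181$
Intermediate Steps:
$g{\left(j \right)} = 3 + j$ ($g{\left(j \right)} = \left(1 + j\right) + 2 = 3 + j$)
$y{\left(Y,B \right)} = \frac{5 + B}{1 + Y}$
$z{\left(t,K \right)} = \frac{8}{1 + t}$ ($z{\left(t,K \right)} = \frac{5 + 3}{1 + t} = \frac{1}{1 + t} 8 = \frac{8}{1 + t}$)
$W = - \frac{5}{3} + \frac{2 \sqrt{17}}{3}$ ($W = - \frac{5}{3} + \frac{\sqrt{71 + \left(3 - 6\right)}}{3} = - \frac{5}{3} + \frac{\sqrt{71 - 3}}{3} = - \frac{5}{3} + \frac{\sqrt{68}}{3} = - \frac{5}{3} + \frac{2 \sqrt{17}}{3} \approx 1.0821$)
$55 \left(W + z{\left(11,-12 \right)}\right) = 55 \left(\left(- \frac{5}{3} + \frac{2 \sqrt{17}}{3}\right) + \frac{8}{1 + 11}\right) = 55 \left(\left(- \frac{5}{3} + \frac{2 \sqrt{17}}{3}\right) + \frac{8}{12}\right) = 55 \left(\left(- \frac{5}{3} + \frac{2 \sqrt{17}}{3}\right) + 8 \cdot \frac{1}{12}\right) = 55 \left(\left(- \frac{5}{3} + \frac{2 \sqrt{17}}{3}\right) + \frac{2}{3}\right) = 55 \left(-1 + \frac{2 \sqrt{17}}{3}\right) = -55 + \frac{110 \sqrt{17}}{3}$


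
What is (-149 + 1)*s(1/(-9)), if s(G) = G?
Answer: 148/9 ≈ 16.444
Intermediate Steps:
(-149 + 1)*s(1/(-9)) = (-149 + 1)/(-9) = -148*(-⅑) = 148/9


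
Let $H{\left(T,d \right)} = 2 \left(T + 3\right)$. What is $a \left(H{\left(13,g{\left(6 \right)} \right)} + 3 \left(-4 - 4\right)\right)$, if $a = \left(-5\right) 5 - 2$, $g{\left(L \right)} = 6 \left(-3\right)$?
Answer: $-216$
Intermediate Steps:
$g{\left(L \right)} = -18$
$H{\left(T,d \right)} = 6 + 2 T$ ($H{\left(T,d \right)} = 2 \left(3 + T\right) = 6 + 2 T$)
$a = -27$ ($a = -25 - 2 = -27$)
$a \left(H{\left(13,g{\left(6 \right)} \right)} + 3 \left(-4 - 4\right)\right) = - 27 \left(\left(6 + 2 \cdot 13\right) + 3 \left(-4 - 4\right)\right) = - 27 \left(\left(6 + 26\right) + 3 \left(-8\right)\right) = - 27 \left(32 - 24\right) = \left(-27\right) 8 = -216$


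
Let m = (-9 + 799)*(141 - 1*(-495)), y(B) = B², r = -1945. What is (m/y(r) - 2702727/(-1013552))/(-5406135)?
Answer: -102226027391/197416220768987600 ≈ -5.1782e-7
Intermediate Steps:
m = 502440 (m = 790*(141 + 495) = 790*636 = 502440)
(m/y(r) - 2702727/(-1013552))/(-5406135) = (502440/((-1945)²) - 2702727/(-1013552))/(-5406135) = (502440/3783025 - 2702727*(-1/1013552))*(-1/5406135) = (502440*(1/3783025) + 2702727/1013552)*(-1/5406135) = (100488/756605 + 2702727/1013552)*(-1/5406135) = (2146746575211/766858510960)*(-1/5406135) = -102226027391/197416220768987600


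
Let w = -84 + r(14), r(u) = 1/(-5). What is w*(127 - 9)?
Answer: -49678/5 ≈ -9935.6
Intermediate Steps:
r(u) = -⅕ (r(u) = 1*(-⅕) = -⅕)
w = -421/5 (w = -84 - ⅕ = -421/5 ≈ -84.200)
w*(127 - 9) = -421*(127 - 9)/5 = -421/5*118 = -49678/5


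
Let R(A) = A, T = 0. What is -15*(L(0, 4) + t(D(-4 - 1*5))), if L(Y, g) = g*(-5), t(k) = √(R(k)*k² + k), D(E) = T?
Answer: 300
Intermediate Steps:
D(E) = 0
t(k) = √(k + k³) (t(k) = √(k*k² + k) = √(k³ + k) = √(k + k³))
L(Y, g) = -5*g
-15*(L(0, 4) + t(D(-4 - 1*5))) = -15*(-5*4 + √(0 + 0³)) = -15*(-20 + √(0 + 0)) = -15*(-20 + √0) = -15*(-20 + 0) = -15*(-20) = 300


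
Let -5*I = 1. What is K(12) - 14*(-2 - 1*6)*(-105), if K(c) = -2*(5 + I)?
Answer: -58848/5 ≈ -11770.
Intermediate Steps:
I = -1/5 (I = -1/5*1 = -1/5 ≈ -0.20000)
K(c) = -48/5 (K(c) = -2*(5 - 1/5) = -2*24/5 = -48/5)
K(12) - 14*(-2 - 1*6)*(-105) = -48/5 - 14*(-2 - 1*6)*(-105) = -48/5 - 14*(-2 - 6)*(-105) = -48/5 - 14*(-8)*(-105) = -48/5 + 112*(-105) = -48/5 - 11760 = -58848/5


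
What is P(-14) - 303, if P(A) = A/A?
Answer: -302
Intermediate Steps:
P(A) = 1
P(-14) - 303 = 1 - 303 = -302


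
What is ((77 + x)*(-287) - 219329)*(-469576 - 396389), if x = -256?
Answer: 145444017540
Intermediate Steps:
((77 + x)*(-287) - 219329)*(-469576 - 396389) = ((77 - 256)*(-287) - 219329)*(-469576 - 396389) = (-179*(-287) - 219329)*(-865965) = (51373 - 219329)*(-865965) = -167956*(-865965) = 145444017540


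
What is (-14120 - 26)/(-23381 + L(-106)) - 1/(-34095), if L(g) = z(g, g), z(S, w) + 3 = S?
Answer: 16077712/26696385 ≈ 0.60224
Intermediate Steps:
z(S, w) = -3 + S
L(g) = -3 + g
(-14120 - 26)/(-23381 + L(-106)) - 1/(-34095) = (-14120 - 26)/(-23381 + (-3 - 106)) - 1/(-34095) = -14146/(-23381 - 109) - 1*(-1/34095) = -14146/(-23490) + 1/34095 = -14146*(-1/23490) + 1/34095 = 7073/11745 + 1/34095 = 16077712/26696385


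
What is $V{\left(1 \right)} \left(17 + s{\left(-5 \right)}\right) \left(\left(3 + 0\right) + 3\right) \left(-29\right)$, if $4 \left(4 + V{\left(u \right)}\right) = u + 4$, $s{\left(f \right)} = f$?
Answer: $5742$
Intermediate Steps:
$V{\left(u \right)} = -3 + \frac{u}{4}$ ($V{\left(u \right)} = -4 + \frac{u + 4}{4} = -4 + \frac{4 + u}{4} = -4 + \left(1 + \frac{u}{4}\right) = -3 + \frac{u}{4}$)
$V{\left(1 \right)} \left(17 + s{\left(-5 \right)}\right) \left(\left(3 + 0\right) + 3\right) \left(-29\right) = \left(-3 + \frac{1}{4} \cdot 1\right) \left(17 - 5\right) \left(\left(3 + 0\right) + 3\right) \left(-29\right) = \left(-3 + \frac{1}{4}\right) 12 \left(3 + 3\right) \left(-29\right) = - \frac{11 \cdot 12 \cdot 6}{4} \left(-29\right) = \left(- \frac{11}{4}\right) 72 \left(-29\right) = \left(-198\right) \left(-29\right) = 5742$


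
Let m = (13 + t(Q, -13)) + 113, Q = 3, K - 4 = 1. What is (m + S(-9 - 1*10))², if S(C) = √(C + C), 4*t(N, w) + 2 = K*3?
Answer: 266681/16 + 517*I*√38/2 ≈ 16668.0 + 1593.5*I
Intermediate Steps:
K = 5 (K = 4 + 1 = 5)
t(N, w) = 13/4 (t(N, w) = -½ + (5*3)/4 = -½ + (¼)*15 = -½ + 15/4 = 13/4)
S(C) = √2*√C (S(C) = √(2*C) = √2*√C)
m = 517/4 (m = (13 + 13/4) + 113 = 65/4 + 113 = 517/4 ≈ 129.25)
(m + S(-9 - 1*10))² = (517/4 + √2*√(-9 - 1*10))² = (517/4 + √2*√(-9 - 10))² = (517/4 + √2*√(-19))² = (517/4 + √2*(I*√19))² = (517/4 + I*√38)²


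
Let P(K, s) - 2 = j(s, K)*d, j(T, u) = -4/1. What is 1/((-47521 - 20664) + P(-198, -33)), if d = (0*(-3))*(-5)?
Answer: -1/68183 ≈ -1.4666e-5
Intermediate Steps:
j(T, u) = -4 (j(T, u) = -4*1 = -4)
d = 0 (d = 0*(-5) = 0)
P(K, s) = 2 (P(K, s) = 2 - 4*0 = 2 + 0 = 2)
1/((-47521 - 20664) + P(-198, -33)) = 1/((-47521 - 20664) + 2) = 1/(-68185 + 2) = 1/(-68183) = -1/68183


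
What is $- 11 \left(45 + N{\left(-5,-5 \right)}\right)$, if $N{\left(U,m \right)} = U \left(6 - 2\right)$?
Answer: $-275$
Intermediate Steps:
$N{\left(U,m \right)} = 4 U$ ($N{\left(U,m \right)} = U \left(6 - 2\right) = U 4 = 4 U$)
$- 11 \left(45 + N{\left(-5,-5 \right)}\right) = - 11 \left(45 + 4 \left(-5\right)\right) = - 11 \left(45 - 20\right) = \left(-11\right) 25 = -275$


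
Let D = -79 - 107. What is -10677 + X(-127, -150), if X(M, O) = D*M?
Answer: 12945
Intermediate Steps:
D = -186
X(M, O) = -186*M
-10677 + X(-127, -150) = -10677 - 186*(-127) = -10677 + 23622 = 12945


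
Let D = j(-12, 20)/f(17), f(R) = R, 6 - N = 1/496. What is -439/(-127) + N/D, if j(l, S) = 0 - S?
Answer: -413629/251968 ≈ -1.6416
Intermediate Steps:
j(l, S) = -S
N = 2975/496 (N = 6 - 1/496 = 2975/496 ≈ 5.9980)
D = -20/17 (D = -1*20/17 = -20*1/17 = -20/17 ≈ -1.1765)
-439/(-127) + N/D = -439/(-127) + 2975/(496*(-20/17)) = -439*(-1/127) + (2975/496)*(-17/20) = 439/127 - 10115/1984 = -413629/251968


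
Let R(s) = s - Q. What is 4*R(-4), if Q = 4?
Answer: -32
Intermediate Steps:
R(s) = -4 + s (R(s) = s - 1*4 = s - 4 = -4 + s)
4*R(-4) = 4*(-4 - 4) = 4*(-8) = -32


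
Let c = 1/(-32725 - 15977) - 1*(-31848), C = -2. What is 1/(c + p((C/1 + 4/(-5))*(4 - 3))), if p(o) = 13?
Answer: 48702/1551694421 ≈ 3.1386e-5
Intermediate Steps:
c = 1551061295/48702 (c = 1/(-48702) + 31848 = -1/48702 + 31848 = 1551061295/48702 ≈ 31848.)
1/(c + p((C/1 + 4/(-5))*(4 - 3))) = 1/(1551061295/48702 + 13) = 1/(1551694421/48702) = 48702/1551694421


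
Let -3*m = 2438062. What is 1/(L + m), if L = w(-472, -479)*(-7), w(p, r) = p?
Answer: -3/2428150 ≈ -1.2355e-6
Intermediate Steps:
m = -2438062/3 (m = -⅓*2438062 = -2438062/3 ≈ -8.1269e+5)
L = 3304 (L = -472*(-7) = 3304)
1/(L + m) = 1/(3304 - 2438062/3) = 1/(-2428150/3) = -3/2428150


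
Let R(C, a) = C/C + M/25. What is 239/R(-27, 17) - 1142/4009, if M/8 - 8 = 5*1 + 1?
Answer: 23797321/549233 ≈ 43.328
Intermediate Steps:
M = 112 (M = 64 + 8*(5*1 + 1) = 64 + 8*(5 + 1) = 64 + 8*6 = 64 + 48 = 112)
R(C, a) = 137/25 (R(C, a) = C/C + 112/25 = 1 + 112*(1/25) = 1 + 112/25 = 137/25)
239/R(-27, 17) - 1142/4009 = 239/(137/25) - 1142/4009 = 239*(25/137) - 1142*1/4009 = 5975/137 - 1142/4009 = 23797321/549233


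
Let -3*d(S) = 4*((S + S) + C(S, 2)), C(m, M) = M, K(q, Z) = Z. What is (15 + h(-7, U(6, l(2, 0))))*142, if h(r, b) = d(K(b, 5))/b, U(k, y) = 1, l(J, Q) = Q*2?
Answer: -142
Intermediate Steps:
d(S) = -8/3 - 8*S/3 (d(S) = -4*((S + S) + 2)/3 = -4*(2*S + 2)/3 = -4*(2 + 2*S)/3 = -(8 + 8*S)/3 = -8/3 - 8*S/3)
l(J, Q) = 2*Q
h(r, b) = -16/b (h(r, b) = (-8/3 - 8/3*5)/b = (-8/3 - 40/3)/b = -16/b)
(15 + h(-7, U(6, l(2, 0))))*142 = (15 - 16/1)*142 = (15 - 16*1)*142 = (15 - 16)*142 = -1*142 = -142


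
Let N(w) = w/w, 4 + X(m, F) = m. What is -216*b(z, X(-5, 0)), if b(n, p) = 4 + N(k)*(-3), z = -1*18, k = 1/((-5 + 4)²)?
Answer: -216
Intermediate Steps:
k = 1 (k = 1/((-1)²) = 1/1 = 1)
X(m, F) = -4 + m
z = -18
N(w) = 1
b(n, p) = 1 (b(n, p) = 4 + 1*(-3) = 4 - 3 = 1)
-216*b(z, X(-5, 0)) = -216*1 = -216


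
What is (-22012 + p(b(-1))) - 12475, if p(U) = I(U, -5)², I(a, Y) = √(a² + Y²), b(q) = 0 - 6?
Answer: -34426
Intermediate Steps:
b(q) = -6
I(a, Y) = √(Y² + a²)
p(U) = 25 + U² (p(U) = (√((-5)² + U²))² = (√(25 + U²))² = 25 + U²)
(-22012 + p(b(-1))) - 12475 = (-22012 + (25 + (-6)²)) - 12475 = (-22012 + (25 + 36)) - 12475 = (-22012 + 61) - 12475 = -21951 - 12475 = -34426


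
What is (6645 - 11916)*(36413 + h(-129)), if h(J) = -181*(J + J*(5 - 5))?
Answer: -315005502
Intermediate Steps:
h(J) = -181*J (h(J) = -181*(J + J*0) = -181*(J + 0) = -181*J)
(6645 - 11916)*(36413 + h(-129)) = (6645 - 11916)*(36413 - 181*(-129)) = -5271*(36413 + 23349) = -5271*59762 = -315005502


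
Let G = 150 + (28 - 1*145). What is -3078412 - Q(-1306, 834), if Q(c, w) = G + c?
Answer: -3077139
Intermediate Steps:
G = 33 (G = 150 + (28 - 145) = 150 - 117 = 33)
Q(c, w) = 33 + c
-3078412 - Q(-1306, 834) = -3078412 - (33 - 1306) = -3078412 - 1*(-1273) = -3078412 + 1273 = -3077139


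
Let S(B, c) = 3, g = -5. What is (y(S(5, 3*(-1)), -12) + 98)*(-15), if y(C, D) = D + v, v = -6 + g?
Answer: -1125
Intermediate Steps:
v = -11 (v = -6 - 5 = -11)
y(C, D) = -11 + D (y(C, D) = D - 11 = -11 + D)
(y(S(5, 3*(-1)), -12) + 98)*(-15) = ((-11 - 12) + 98)*(-15) = (-23 + 98)*(-15) = 75*(-15) = -1125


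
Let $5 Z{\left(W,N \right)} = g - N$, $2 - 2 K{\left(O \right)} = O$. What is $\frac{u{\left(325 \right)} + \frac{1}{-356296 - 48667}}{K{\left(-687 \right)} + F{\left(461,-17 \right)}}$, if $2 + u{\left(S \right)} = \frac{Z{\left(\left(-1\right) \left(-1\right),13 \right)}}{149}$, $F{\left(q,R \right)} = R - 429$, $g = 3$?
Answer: $\frac{242978098}{12248915861} \approx 0.019837$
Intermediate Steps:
$K{\left(O \right)} = 1 - \frac{O}{2}$
$F{\left(q,R \right)} = -429 + R$
$Z{\left(W,N \right)} = \frac{3}{5} - \frac{N}{5}$ ($Z{\left(W,N \right)} = \frac{3 - N}{5} = \frac{3}{5} - \frac{N}{5}$)
$u{\left(S \right)} = - \frac{300}{149}$ ($u{\left(S \right)} = -2 + \frac{\frac{3}{5} - \frac{13}{5}}{149} = -2 + \left(\frac{3}{5} - \frac{13}{5}\right) \frac{1}{149} = -2 - \frac{2}{149} = - \frac{300}{149}$)
$\frac{u{\left(325 \right)} + \frac{1}{-356296 - 48667}}{K{\left(-687 \right)} + F{\left(461,-17 \right)}} = \frac{- \frac{300}{149} + \frac{1}{-356296 - 48667}}{\left(1 - - \frac{687}{2}\right) - 446} = \frac{- \frac{300}{149} + \frac{1}{-404963}}{\left(1 + \frac{687}{2}\right) - 446} = \frac{- \frac{300}{149} - \frac{1}{404963}}{\frac{689}{2} - 446} = - \frac{121489049}{60339487 \left(- \frac{203}{2}\right)} = \left(- \frac{121489049}{60339487}\right) \left(- \frac{2}{203}\right) = \frac{242978098}{12248915861}$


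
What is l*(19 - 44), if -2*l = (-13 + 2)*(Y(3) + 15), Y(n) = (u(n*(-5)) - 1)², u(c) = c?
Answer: -74525/2 ≈ -37263.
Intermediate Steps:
Y(n) = (-1 - 5*n)² (Y(n) = (n*(-5) - 1)² = (-5*n - 1)² = (-1 - 5*n)²)
l = 2981/2 (l = -(-13 + 2)*((1 + 5*3)² + 15)/2 = -(-11)*((1 + 15)² + 15)/2 = -(-11)*(16² + 15)/2 = -(-11)*(256 + 15)/2 = -(-11)*271/2 = -½*(-2981) = 2981/2 ≈ 1490.5)
l*(19 - 44) = 2981*(19 - 44)/2 = (2981/2)*(-25) = -74525/2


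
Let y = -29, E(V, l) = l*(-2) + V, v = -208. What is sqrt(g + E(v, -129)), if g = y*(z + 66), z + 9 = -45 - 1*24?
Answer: sqrt(398) ≈ 19.950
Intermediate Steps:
z = -78 (z = -9 + (-45 - 1*24) = -9 + (-45 - 24) = -9 - 69 = -78)
E(V, l) = V - 2*l (E(V, l) = -2*l + V = V - 2*l)
g = 348 (g = -29*(-78 + 66) = -29*(-12) = 348)
sqrt(g + E(v, -129)) = sqrt(348 + (-208 - 2*(-129))) = sqrt(348 + (-208 + 258)) = sqrt(348 + 50) = sqrt(398)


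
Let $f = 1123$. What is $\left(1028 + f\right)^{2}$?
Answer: $4626801$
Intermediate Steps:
$\left(1028 + f\right)^{2} = \left(1028 + 1123\right)^{2} = 2151^{2} = 4626801$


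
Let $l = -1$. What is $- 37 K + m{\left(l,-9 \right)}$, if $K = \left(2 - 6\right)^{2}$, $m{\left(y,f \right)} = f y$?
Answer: $-583$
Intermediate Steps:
$K = 16$ ($K = \left(-4\right)^{2} = 16$)
$- 37 K + m{\left(l,-9 \right)} = \left(-37\right) 16 - -9 = -592 + 9 = -583$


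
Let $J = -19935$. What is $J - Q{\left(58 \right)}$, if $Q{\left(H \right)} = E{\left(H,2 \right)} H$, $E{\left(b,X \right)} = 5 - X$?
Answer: $-20109$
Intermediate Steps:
$Q{\left(H \right)} = 3 H$ ($Q{\left(H \right)} = \left(5 - 2\right) H = 3 H$)
$J - Q{\left(58 \right)} = -19935 - 3 \cdot 58 = -19935 - 174 = -20109$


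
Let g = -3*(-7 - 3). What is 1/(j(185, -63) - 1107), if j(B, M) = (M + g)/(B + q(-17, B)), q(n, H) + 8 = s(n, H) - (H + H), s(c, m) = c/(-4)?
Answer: -755/835653 ≈ -0.00090349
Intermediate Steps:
s(c, m) = -c/4 (s(c, m) = c*(-1/4) = -c/4)
q(n, H) = -8 - 2*H - n/4 (q(n, H) = -8 + (-n/4 - (H + H)) = -8 + (-n/4 - 2*H) = -8 + (-2*H - n/4) = -8 - 2*H - n/4)
g = 30 (g = -3*(-10) = 30)
j(B, M) = (30 + M)/(-15/4 - B) (j(B, M) = (M + 30)/(B + (-8 - 2*B - 1/4*(-17))) = (30 + M)/(B + (-8 - 2*B + 17/4)) = (30 + M)/(B + (-15/4 - 2*B)) = (30 + M)/(-15/4 - B))
1/(j(185, -63) - 1107) = 1/(4*(-30 - 1*(-63))/(15 + 4*185) - 1107) = 1/(4*(-30 + 63)/(15 + 740) - 1107) = 1/(4*33/755 - 1107) = 1/(4*(1/755)*33 - 1107) = 1/(132/755 - 1107) = 1/(-835653/755) = -755/835653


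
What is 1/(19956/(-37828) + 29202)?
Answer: 9457/276158325 ≈ 3.4245e-5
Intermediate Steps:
1/(19956/(-37828) + 29202) = 1/(19956*(-1/37828) + 29202) = 1/(-4989/9457 + 29202) = 1/(276158325/9457) = 9457/276158325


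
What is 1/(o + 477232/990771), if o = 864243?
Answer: 990771/856267378585 ≈ 1.1571e-6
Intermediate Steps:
1/(o + 477232/990771) = 1/(864243 + 477232/990771) = 1/(856267378585/990771) = 990771/856267378585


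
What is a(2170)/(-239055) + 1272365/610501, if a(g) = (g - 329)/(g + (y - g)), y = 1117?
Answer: 339751421306434/163018684591935 ≈ 2.0841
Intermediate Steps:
a(g) = -329/1117 + g/1117 (a(g) = (g - 329)/(g + (1117 - g)) = (-329 + g)/1117 = (-329 + g)*(1/1117) = -329/1117 + g/1117)
a(2170)/(-239055) + 1272365/610501 = (-329/1117 + (1/1117)*2170)/(-239055) + 1272365/610501 = (-329/1117 + 2170/1117)*(-1/239055) + 1272365*(1/610501) = (1841/1117)*(-1/239055) + 1272365/610501 = -1841/267024435 + 1272365/610501 = 339751421306434/163018684591935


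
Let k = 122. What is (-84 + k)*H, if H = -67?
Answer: -2546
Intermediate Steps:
(-84 + k)*H = (-84 + 122)*(-67) = 38*(-67) = -2546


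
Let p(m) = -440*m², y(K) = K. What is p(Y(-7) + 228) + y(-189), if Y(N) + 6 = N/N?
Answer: -21880949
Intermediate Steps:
Y(N) = -5 (Y(N) = -6 + N/N = -6 + 1 = -5)
p(Y(-7) + 228) + y(-189) = -440*(-5 + 228)² - 189 = -440*223² - 189 = -440*49729 - 189 = -21880760 - 189 = -21880949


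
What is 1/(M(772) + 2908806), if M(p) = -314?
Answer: 1/2908492 ≈ 3.4382e-7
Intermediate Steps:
1/(M(772) + 2908806) = 1/(-314 + 2908806) = 1/2908492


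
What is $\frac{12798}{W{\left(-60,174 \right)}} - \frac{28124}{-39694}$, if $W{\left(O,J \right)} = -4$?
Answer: $- \frac{1426661}{446} \approx -3198.8$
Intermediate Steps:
$\frac{12798}{W{\left(-60,174 \right)}} - \frac{28124}{-39694} = \frac{12798}{-4} - \frac{28124}{-39694} = 12798 \left(- \frac{1}{4}\right) - - \frac{158}{223} = - \frac{6399}{2} + \frac{158}{223} = - \frac{1426661}{446}$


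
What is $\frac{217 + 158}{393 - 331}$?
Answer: $\frac{375}{62} \approx 6.0484$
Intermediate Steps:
$\frac{217 + 158}{393 - 331} = \frac{375}{62}$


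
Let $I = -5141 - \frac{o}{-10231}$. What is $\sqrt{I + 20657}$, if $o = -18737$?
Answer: $\frac{\sqrt{1623920171029}}{10231} \approx 124.56$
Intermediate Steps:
$I = - \frac{52616308}{10231}$ ($I = -5141 - - \frac{18737}{-10231} = -5141 - \left(-18737\right) \left(- \frac{1}{10231}\right) = -5141 - \frac{18737}{10231} = - \frac{52616308}{10231} \approx -5142.8$)
$\sqrt{I + 20657} = \sqrt{- \frac{52616308}{10231} + 20657} = \sqrt{\frac{158725459}{10231}} = \frac{\sqrt{1623920171029}}{10231}$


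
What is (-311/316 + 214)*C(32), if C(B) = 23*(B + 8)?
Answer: 15481990/79 ≈ 1.9597e+5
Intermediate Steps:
C(B) = 184 + 23*B (C(B) = 23*(8 + B) = 184 + 23*B)
(-311/316 + 214)*C(32) = (-311/316 + 214)*(184 + 23*32) = (-311*1/316 + 214)*(184 + 736) = (-311/316 + 214)*920 = (67313/316)*920 = 15481990/79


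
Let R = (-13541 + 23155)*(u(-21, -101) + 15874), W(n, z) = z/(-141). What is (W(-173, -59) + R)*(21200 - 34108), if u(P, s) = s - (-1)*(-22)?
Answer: -275607048284764/141 ≈ -1.9547e+12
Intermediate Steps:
W(n, z) = -z/141 (W(n, z) = z*(-1/141) = -z/141)
u(P, s) = -22 + s (u(P, s) = s - 1*22 = s - 22 = -22 + s)
R = 151430114 (R = (-13541 + 23155)*((-22 - 101) + 15874) = 9614*(-123 + 15874) = 9614*15751 = 151430114)
(W(-173, -59) + R)*(21200 - 34108) = (-1/141*(-59) + 151430114)*(21200 - 34108) = (59/141 + 151430114)*(-12908) = (21351646133/141)*(-12908) = -275607048284764/141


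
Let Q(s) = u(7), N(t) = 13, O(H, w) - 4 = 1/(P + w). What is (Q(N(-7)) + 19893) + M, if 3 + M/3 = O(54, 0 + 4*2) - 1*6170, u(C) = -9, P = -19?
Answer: 15144/11 ≈ 1376.7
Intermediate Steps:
O(H, w) = 4 + 1/(-19 + w)
Q(s) = -9
M = -203580/11 (M = -9 + 3*((-75 + 4*(0 + 4*2))/(-19 + (0 + 4*2)) - 1*6170) = -9 + 3*((-75 + 4*(0 + 8))/(-19 + (0 + 8)) - 6170) = -9 + 3*((-75 + 4*8)/(-19 + 8) - 6170) = -9 + 3*((-75 + 32)/(-11) - 6170) = -9 + 3*(-1/11*(-43) - 6170) = -9 + 3*(43/11 - 6170) = -9 + 3*(-67827/11) = -9 - 203481/11 = -203580/11 ≈ -18507.)
(Q(N(-7)) + 19893) + M = (-9 + 19893) - 203580/11 = 19884 - 203580/11 = 15144/11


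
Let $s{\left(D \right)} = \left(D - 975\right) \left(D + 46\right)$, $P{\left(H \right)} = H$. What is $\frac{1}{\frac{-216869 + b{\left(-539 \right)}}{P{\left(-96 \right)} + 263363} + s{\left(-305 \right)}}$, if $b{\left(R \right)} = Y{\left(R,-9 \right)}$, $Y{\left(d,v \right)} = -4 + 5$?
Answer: $\frac{263267}{87278058972} \approx 3.0164 \cdot 10^{-6}$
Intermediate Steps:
$Y{\left(d,v \right)} = 1$
$b{\left(R \right)} = 1$
$s{\left(D \right)} = \left(-975 + D\right) \left(46 + D\right)$
$\frac{1}{\frac{-216869 + b{\left(-539 \right)}}{P{\left(-96 \right)} + 263363} + s{\left(-305 \right)}} = \frac{1}{\frac{-216869 + 1}{-96 + 263363} - \left(-238495 - 93025\right)} = \frac{1}{- \frac{216868}{263267} + \left(-44850 + 93025 + 283345\right)} = \frac{1}{\left(-216868\right) \frac{1}{263267} + 331520} = \frac{1}{- \frac{216868}{263267} + 331520} = \frac{1}{\frac{87278058972}{263267}} = \frac{263267}{87278058972}$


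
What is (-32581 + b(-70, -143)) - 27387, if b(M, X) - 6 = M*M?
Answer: -55062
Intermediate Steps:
b(M, X) = 6 + M² (b(M, X) = 6 + M*M = 6 + M²)
(-32581 + b(-70, -143)) - 27387 = (-32581 + (6 + (-70)²)) - 27387 = (-32581 + (6 + 4900)) - 27387 = (-32581 + 4906) - 27387 = -27675 - 27387 = -55062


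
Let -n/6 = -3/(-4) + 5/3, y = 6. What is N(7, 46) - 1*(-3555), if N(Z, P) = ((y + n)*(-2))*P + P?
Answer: 4383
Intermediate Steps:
n = -29/2 (n = -6*(-3/(-4) + 5/3) = -6*(-3*(-¼) + 5*(⅓)) = -6*(¾ + 5/3) = -6*29/12 = -29/2 ≈ -14.500)
N(Z, P) = 18*P (N(Z, P) = ((6 - 29/2)*(-2))*P + P = (-17/2*(-2))*P + P = 17*P + P = 18*P)
N(7, 46) - 1*(-3555) = 18*46 - 1*(-3555) = 828 + 3555 = 4383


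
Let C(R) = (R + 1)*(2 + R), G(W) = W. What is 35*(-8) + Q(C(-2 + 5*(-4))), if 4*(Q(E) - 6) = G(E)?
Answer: -169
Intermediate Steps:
C(R) = (1 + R)*(2 + R)
Q(E) = 6 + E/4
35*(-8) + Q(C(-2 + 5*(-4))) = 35*(-8) + (6 + (2 + (-2 + 5*(-4))² + 3*(-2 + 5*(-4)))/4) = -280 + (6 + (2 + (-2 - 20)² + 3*(-2 - 20))/4) = -280 + (6 + (2 + (-22)² + 3*(-22))/4) = -280 + (6 + (2 + 484 - 66)/4) = -280 + (6 + (¼)*420) = -280 + (6 + 105) = -280 + 111 = -169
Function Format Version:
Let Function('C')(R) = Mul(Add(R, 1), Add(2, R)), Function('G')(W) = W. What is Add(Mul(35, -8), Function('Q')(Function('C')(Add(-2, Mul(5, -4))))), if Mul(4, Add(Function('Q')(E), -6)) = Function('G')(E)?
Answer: -169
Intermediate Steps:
Function('C')(R) = Mul(Add(1, R), Add(2, R))
Function('Q')(E) = Add(6, Mul(Rational(1, 4), E))
Add(Mul(35, -8), Function('Q')(Function('C')(Add(-2, Mul(5, -4))))) = Add(Mul(35, -8), Add(6, Mul(Rational(1, 4), Add(2, Pow(Add(-2, Mul(5, -4)), 2), Mul(3, Add(-2, Mul(5, -4))))))) = Add(-280, Add(6, Mul(Rational(1, 4), Add(2, Pow(Add(-2, -20), 2), Mul(3, Add(-2, -20)))))) = Add(-280, Add(6, Mul(Rational(1, 4), Add(2, Pow(-22, 2), Mul(3, -22))))) = Add(-280, Add(6, Mul(Rational(1, 4), Add(2, 484, -66)))) = Add(-280, Add(6, Mul(Rational(1, 4), 420))) = Add(-280, Add(6, 105)) = Add(-280, 111) = -169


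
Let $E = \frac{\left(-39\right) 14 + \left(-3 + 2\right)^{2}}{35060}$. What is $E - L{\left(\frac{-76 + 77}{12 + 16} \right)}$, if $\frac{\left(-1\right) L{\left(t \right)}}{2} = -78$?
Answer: $- \frac{1093981}{7012} \approx -156.02$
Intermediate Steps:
$L{\left(t \right)} = 156$ ($L{\left(t \right)} = \left(-2\right) \left(-78\right) = 156$)
$E = - \frac{109}{7012}$ ($E = \left(-546 + \left(-1\right)^{2}\right) \frac{1}{35060} = \left(-546 + 1\right) \frac{1}{35060} = \left(-545\right) \frac{1}{35060} = - \frac{109}{7012} \approx -0.015545$)
$E - L{\left(\frac{-76 + 77}{12 + 16} \right)} = - \frac{109}{7012} - 156 = - \frac{1093981}{7012}$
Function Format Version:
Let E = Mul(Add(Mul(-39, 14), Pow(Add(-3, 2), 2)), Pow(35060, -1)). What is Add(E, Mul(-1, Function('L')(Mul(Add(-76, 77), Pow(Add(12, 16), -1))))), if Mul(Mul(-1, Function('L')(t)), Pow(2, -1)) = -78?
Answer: Rational(-1093981, 7012) ≈ -156.02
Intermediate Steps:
Function('L')(t) = 156 (Function('L')(t) = Mul(-2, -78) = 156)
E = Rational(-109, 7012) (E = Mul(Add(-546, Pow(-1, 2)), Rational(1, 35060)) = Mul(Add(-546, 1), Rational(1, 35060)) = Mul(-545, Rational(1, 35060)) = Rational(-109, 7012) ≈ -0.015545)
Add(E, Mul(-1, Function('L')(Mul(Add(-76, 77), Pow(Add(12, 16), -1))))) = Add(Rational(-109, 7012), Mul(-1, 156)) = Add(Rational(-109, 7012), -156) = Rational(-1093981, 7012)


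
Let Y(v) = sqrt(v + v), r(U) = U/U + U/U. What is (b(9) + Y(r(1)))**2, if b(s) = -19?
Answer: 289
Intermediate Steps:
r(U) = 2 (r(U) = 1 + 1 = 2)
Y(v) = sqrt(2)*sqrt(v) (Y(v) = sqrt(2*v) = sqrt(2)*sqrt(v))
(b(9) + Y(r(1)))**2 = (-19 + sqrt(2)*sqrt(2))**2 = (-19 + 2)**2 = (-17)**2 = 289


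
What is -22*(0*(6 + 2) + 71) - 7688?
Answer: -9250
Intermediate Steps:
-22*(0*(6 + 2) + 71) - 7688 = -22*(0*8 + 71) - 7688 = -22*(0 + 71) - 7688 = -22*71 - 7688 = -1562 - 7688 = -9250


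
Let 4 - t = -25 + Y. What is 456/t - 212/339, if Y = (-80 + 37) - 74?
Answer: 61816/24747 ≈ 2.4979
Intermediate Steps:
Y = -117 (Y = -43 - 74 = -117)
t = 146 (t = 4 - (-25 - 117) = 4 - 1*(-142) = 4 + 142 = 146)
456/t - 212/339 = 456/146 - 212/339 = 456*(1/146) - 212*1/339 = 228/73 - 212/339 = 61816/24747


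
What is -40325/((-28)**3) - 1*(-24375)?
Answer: 535120325/21952 ≈ 24377.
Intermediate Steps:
-40325/((-28)**3) - 1*(-24375) = -40325/(-21952) + 24375 = -40325*(-1/21952) + 24375 = 40325/21952 + 24375 = 535120325/21952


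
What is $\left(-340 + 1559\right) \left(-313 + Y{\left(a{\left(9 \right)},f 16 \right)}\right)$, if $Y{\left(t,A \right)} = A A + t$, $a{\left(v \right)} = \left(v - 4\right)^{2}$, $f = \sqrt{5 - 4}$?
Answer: $-39008$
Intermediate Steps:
$f = 1$ ($f = \sqrt{1} = 1$)
$a{\left(v \right)} = \left(-4 + v\right)^{2}$
$Y{\left(t,A \right)} = t + A^{2}$ ($Y{\left(t,A \right)} = A^{2} + t = t + A^{2}$)
$\left(-340 + 1559\right) \left(-313 + Y{\left(a{\left(9 \right)},f 16 \right)}\right) = \left(-340 + 1559\right) \left(-313 + \left(\left(-4 + 9\right)^{2} + \left(1 \cdot 16\right)^{2}\right)\right) = 1219 \left(-313 + \left(5^{2} + 16^{2}\right)\right) = 1219 \left(-313 + \left(25 + 256\right)\right) = 1219 \left(-313 + 281\right) = 1219 \left(-32\right) = -39008$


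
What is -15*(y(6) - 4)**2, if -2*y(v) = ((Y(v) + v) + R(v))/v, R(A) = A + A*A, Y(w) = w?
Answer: -4335/4 ≈ -1083.8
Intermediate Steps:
R(A) = A + A**2
y(v) = -(2*v + v*(1 + v))/(2*v) (y(v) = -((v + v) + v*(1 + v))/(2*v) = -(2*v + v*(1 + v))/(2*v))
-15*(y(6) - 4)**2 = -15*((-3/2 - 1/2*6) - 4)**2 = -15*((-3/2 - 3) - 4)**2 = -15*(-9/2 - 4)**2 = -15*(-17/2)**2 = -15*289/4 = -4335/4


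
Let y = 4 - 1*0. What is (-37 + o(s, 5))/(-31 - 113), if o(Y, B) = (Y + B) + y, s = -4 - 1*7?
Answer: 13/48 ≈ 0.27083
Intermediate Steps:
y = 4 (y = 4 + 0 = 4)
s = -11 (s = -4 - 7 = -11)
o(Y, B) = 4 + B + Y (o(Y, B) = (Y + B) + 4 = (B + Y) + 4 = 4 + B + Y)
(-37 + o(s, 5))/(-31 - 113) = (-37 + (4 + 5 - 11))/(-31 - 113) = (-37 - 2)/(-144) = -39*(-1/144) = 13/48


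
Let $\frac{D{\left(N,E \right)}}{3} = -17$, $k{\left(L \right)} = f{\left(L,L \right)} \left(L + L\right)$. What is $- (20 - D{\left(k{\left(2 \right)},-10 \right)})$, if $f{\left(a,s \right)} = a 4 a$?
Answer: $-71$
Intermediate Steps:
$f{\left(a,s \right)} = 4 a^{2}$ ($f{\left(a,s \right)} = 4 a a = 4 a^{2}$)
$k{\left(L \right)} = 8 L^{3}$ ($k{\left(L \right)} = 4 L^{2} \left(L + L\right) = 4 L^{2} \cdot 2 L = 8 L^{3}$)
$D{\left(N,E \right)} = -51$ ($D{\left(N,E \right)} = 3 \left(-17\right) = -51$)
$- (20 - D{\left(k{\left(2 \right)},-10 \right)}) = - (20 - -51) = - (20 + 51) = \left(-1\right) 71 = -71$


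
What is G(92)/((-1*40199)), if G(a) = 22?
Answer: -22/40199 ≈ -0.00054728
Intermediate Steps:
G(92)/((-1*40199)) = 22/((-1*40199)) = 22/(-40199) = 22*(-1/40199) = -22/40199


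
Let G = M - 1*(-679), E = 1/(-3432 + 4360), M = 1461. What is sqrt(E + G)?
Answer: 7*sqrt(2350682)/232 ≈ 46.260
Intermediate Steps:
E = 1/928 ≈ 0.0010776
G = 2140 (G = 1461 - 1*(-679) = 1461 + 679 = 2140)
sqrt(E + G) = sqrt(1/928 + 2140) = sqrt(1985921/928) = 7*sqrt(2350682)/232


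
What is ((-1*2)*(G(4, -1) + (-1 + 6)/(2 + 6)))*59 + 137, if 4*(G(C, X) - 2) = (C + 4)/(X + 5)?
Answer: -927/4 ≈ -231.75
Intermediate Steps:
G(C, X) = 2 + (4 + C)/(4*(5 + X)) (G(C, X) = 2 + ((C + 4)/(X + 5))/4 = 2 + ((4 + C)/(5 + X))/4 = 2 + (4 + C)/(4*(5 + X)))
((-1*2)*(G(4, -1) + (-1 + 6)/(2 + 6)))*59 + 137 = ((-1*2)*((44 + 4 + 8*(-1))/(4*(5 - 1)) + (-1 + 6)/(2 + 6)))*59 + 137 = -2*((¼)*(44 + 4 - 8)/4 + 5/8)*59 + 137 = -2*((¼)*(¼)*40 + 5*(⅛))*59 + 137 = -2*(5/2 + 5/8)*59 + 137 = -2*25/8*59 + 137 = -25/4*59 + 137 = -1475/4 + 137 = -927/4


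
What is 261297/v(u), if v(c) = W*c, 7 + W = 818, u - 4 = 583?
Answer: 261297/476057 ≈ 0.54888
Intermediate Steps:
u = 587 (u = 4 + 583 = 587)
W = 811 (W = -7 + 818 = 811)
v(c) = 811*c
261297/v(u) = 261297/((811*587)) = 261297/476057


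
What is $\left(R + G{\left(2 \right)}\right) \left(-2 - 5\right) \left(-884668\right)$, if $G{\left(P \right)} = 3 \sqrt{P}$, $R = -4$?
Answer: $-24770704 + 18578028 \sqrt{2} \approx 1.5026 \cdot 10^{6}$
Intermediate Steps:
$\left(R + G{\left(2 \right)}\right) \left(-2 - 5\right) \left(-884668\right) = \left(-4 + 3 \sqrt{2}\right) \left(-2 - 5\right) \left(-884668\right) = \left(-4 + 3 \sqrt{2}\right) \left(-7\right) \left(-884668\right) = \left(28 - 21 \sqrt{2}\right) \left(-884668\right) = -24770704 + 18578028 \sqrt{2}$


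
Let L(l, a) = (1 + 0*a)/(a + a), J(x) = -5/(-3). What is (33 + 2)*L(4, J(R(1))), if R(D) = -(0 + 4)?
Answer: 21/2 ≈ 10.500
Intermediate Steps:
R(D) = -4 (R(D) = -1*4 = -4)
J(x) = 5/3 (J(x) = -5*(-1/3) = 5/3)
L(l, a) = 1/(2*a) (L(l, a) = (1 + 0)/((2*a)) = 1*(1/(2*a)) = 1/(2*a))
(33 + 2)*L(4, J(R(1))) = (33 + 2)*(1/(2*(5/3))) = 35*((1/2)*(3/5)) = 35*(3/10) = 21/2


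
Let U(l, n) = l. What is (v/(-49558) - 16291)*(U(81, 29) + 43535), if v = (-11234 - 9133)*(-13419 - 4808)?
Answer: -25702444006096/24779 ≈ -1.0373e+9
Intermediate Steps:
v = 371229309 (v = -20367*(-18227) = 371229309)
(v/(-49558) - 16291)*(U(81, 29) + 43535) = (371229309/(-49558) - 16291)*(81 + 43535) = (371229309*(-1/49558) - 16291)*43616 = (-371229309/49558 - 16291)*43616 = -1178578687/49558*43616 = -25702444006096/24779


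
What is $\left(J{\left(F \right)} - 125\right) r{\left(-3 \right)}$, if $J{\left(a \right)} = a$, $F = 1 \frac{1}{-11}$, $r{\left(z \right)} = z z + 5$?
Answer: $- \frac{19264}{11} \approx -1751.3$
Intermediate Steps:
$r{\left(z \right)} = 5 + z^{2}$ ($r{\left(z \right)} = z^{2} + 5 = 5 + z^{2}$)
$F = - \frac{1}{11}$ ($F = 1 \left(- \frac{1}{11}\right) = - \frac{1}{11} \approx -0.090909$)
$\left(J{\left(F \right)} - 125\right) r{\left(-3 \right)} = \left(- \frac{1}{11} - 125\right) \left(5 + \left(-3\right)^{2}\right) = - \frac{1376 \left(5 + 9\right)}{11} = \left(- \frac{1376}{11}\right) 14 = - \frac{19264}{11}$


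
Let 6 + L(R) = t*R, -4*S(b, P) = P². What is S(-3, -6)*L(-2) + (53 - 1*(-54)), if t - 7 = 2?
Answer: 323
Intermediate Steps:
t = 9 (t = 7 + 2 = 9)
S(b, P) = -P²/4
L(R) = -6 + 9*R
S(-3, -6)*L(-2) + (53 - 1*(-54)) = (-¼*(-6)²)*(-6 + 9*(-2)) + (53 - 1*(-54)) = (-¼*36)*(-6 - 18) + (53 + 54) = -9*(-24) + 107 = 216 + 107 = 323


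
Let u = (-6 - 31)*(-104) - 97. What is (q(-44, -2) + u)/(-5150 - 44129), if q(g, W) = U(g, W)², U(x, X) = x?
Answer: -5687/49279 ≈ -0.11540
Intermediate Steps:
q(g, W) = g²
u = 3751 (u = -37*(-104) - 97 = 3848 - 97 = 3751)
(q(-44, -2) + u)/(-5150 - 44129) = ((-44)² + 3751)/(-5150 - 44129) = (1936 + 3751)/(-49279) = 5687*(-1/49279) = -5687/49279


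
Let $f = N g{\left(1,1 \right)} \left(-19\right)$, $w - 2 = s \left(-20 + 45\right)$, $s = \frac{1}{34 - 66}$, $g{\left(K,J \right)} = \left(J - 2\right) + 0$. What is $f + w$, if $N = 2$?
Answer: $\frac{1255}{32} \approx 39.219$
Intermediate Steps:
$g{\left(K,J \right)} = -2 + J$ ($g{\left(K,J \right)} = \left(-2 + J\right) + 0 = -2 + J$)
$s = - \frac{1}{32}$ ($s = \frac{1}{-32} = - \frac{1}{32} \approx -0.03125$)
$w = \frac{39}{32}$ ($w = 2 - \frac{-20 + 45}{32} = 2 - \frac{25}{32} = \frac{39}{32} \approx 1.2188$)
$f = 38$ ($f = 2 \left(-2 + 1\right) \left(-19\right) = 2 \left(-1\right) \left(-19\right) = \left(-2\right) \left(-19\right) = 38$)
$f + w = 38 + \frac{39}{32} = \frac{1255}{32}$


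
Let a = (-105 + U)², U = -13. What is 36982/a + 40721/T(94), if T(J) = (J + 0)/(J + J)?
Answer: 567017695/6962 ≈ 81445.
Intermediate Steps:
T(J) = ½ (T(J) = J/((2*J)) = J*(1/(2*J)) = ½)
a = 13924 (a = (-105 - 13)² = (-118)² = 13924)
36982/a + 40721/T(94) = 36982/13924 + 40721/(½) = 36982*(1/13924) + 40721*2 = 18491/6962 + 81442 = 567017695/6962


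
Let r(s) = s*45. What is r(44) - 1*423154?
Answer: -421174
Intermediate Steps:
r(s) = 45*s
r(44) - 1*423154 = 45*44 - 1*423154 = 1980 - 423154 = -421174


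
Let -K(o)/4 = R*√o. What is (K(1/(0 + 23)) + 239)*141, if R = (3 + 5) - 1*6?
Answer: 33699 - 1128*√23/23 ≈ 33464.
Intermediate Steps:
R = 2 (R = 8 - 6 = 2)
K(o) = -8*√o
(K(1/(0 + 23)) + 239)*141 = (-8/√(0 + 23) + 239)*141 = (-8*√23/23 + 239)*141 = (239 - 8*√23/23)*141 = 33699 - 1128*√23/23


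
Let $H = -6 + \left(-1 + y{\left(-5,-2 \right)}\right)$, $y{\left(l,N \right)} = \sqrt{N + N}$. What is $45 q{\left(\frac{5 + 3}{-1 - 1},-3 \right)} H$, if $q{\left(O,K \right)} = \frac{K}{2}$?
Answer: $\frac{945}{2} - 135 i \approx 472.5 - 135.0 i$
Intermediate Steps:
$y{\left(l,N \right)} = \sqrt{2} \sqrt{N}$ ($y{\left(l,N \right)} = \sqrt{2 N} = \sqrt{2} \sqrt{N}$)
$q{\left(O,K \right)} = \frac{K}{2}$ ($q{\left(O,K \right)} = K \frac{1}{2} = \frac{K}{2}$)
$H = -7 + 2 i$ ($H = -6 - \left(1 - \sqrt{2} \sqrt{-2}\right) = -6 - \left(1 - \sqrt{2} i \sqrt{2}\right) = -6 - \left(1 - 2 i\right) = -7 + 2 i \approx -7.0 + 2.0 i$)
$45 q{\left(\frac{5 + 3}{-1 - 1},-3 \right)} H = 45 \cdot \frac{1}{2} \left(-3\right) \left(-7 + 2 i\right) = 45 \left(- \frac{3}{2}\right) \left(-7 + 2 i\right) = - \frac{135 \left(-7 + 2 i\right)}{2} = \frac{945}{2} - 135 i$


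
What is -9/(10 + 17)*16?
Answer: -16/3 ≈ -5.3333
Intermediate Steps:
-9/(10 + 17)*16 = -9/27*16 = -9*1/27*16 = -⅓*16 = -16/3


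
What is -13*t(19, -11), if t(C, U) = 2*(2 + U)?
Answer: 234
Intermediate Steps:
t(C, U) = 4 + 2*U
-13*t(19, -11) = -13*(4 + 2*(-11)) = -13*(4 - 22) = -13*(-18) = 234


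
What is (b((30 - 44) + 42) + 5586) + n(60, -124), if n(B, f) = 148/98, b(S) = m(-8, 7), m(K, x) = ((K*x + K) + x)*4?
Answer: 262616/49 ≈ 5359.5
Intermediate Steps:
m(K, x) = 4*K + 4*x + 4*K*x (m(K, x) = ((K + K*x) + x)*4 = (K + x + K*x)*4 = 4*K + 4*x + 4*K*x)
b(S) = -228 (b(S) = 4*(-8) + 4*7 + 4*(-8)*7 = -32 + 28 - 224 = -228)
n(B, f) = 74/49 (n(B, f) = 148*(1/98) = 74/49)
(b((30 - 44) + 42) + 5586) + n(60, -124) = (-228 + 5586) + 74/49 = 5358 + 74/49 = 262616/49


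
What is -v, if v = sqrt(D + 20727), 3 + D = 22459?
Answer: -sqrt(43183) ≈ -207.81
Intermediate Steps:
D = 22456 (D = -3 + 22459 = 22456)
v = sqrt(43183) (v = sqrt(22456 + 20727) = sqrt(43183) ≈ 207.81)
-v = -sqrt(43183)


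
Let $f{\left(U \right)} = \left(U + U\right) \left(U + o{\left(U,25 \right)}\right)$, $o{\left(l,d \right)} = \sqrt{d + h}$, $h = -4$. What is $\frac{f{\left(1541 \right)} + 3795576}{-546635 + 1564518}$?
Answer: $\frac{8544938}{1017883} + \frac{3082 \sqrt{21}}{1017883} \approx 8.4087$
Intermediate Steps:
$o{\left(l,d \right)} = \sqrt{-4 + d}$ ($o{\left(l,d \right)} = \sqrt{d - 4} = \sqrt{-4 + d}$)
$f{\left(U \right)} = 2 U \left(U + \sqrt{21}\right)$ ($f{\left(U \right)} = \left(U + U\right) \left(U + \sqrt{-4 + 25}\right) = 2 U \left(U + \sqrt{21}\right)$)
$\frac{f{\left(1541 \right)} + 3795576}{-546635 + 1564518} = \frac{2 \cdot 1541 \left(1541 + \sqrt{21}\right) + 3795576}{-546635 + 1564518} = \frac{\left(4749362 + 3082 \sqrt{21}\right) + 3795576}{1017883} = \left(8544938 + 3082 \sqrt{21}\right) \frac{1}{1017883} = \frac{8544938}{1017883} + \frac{3082 \sqrt{21}}{1017883}$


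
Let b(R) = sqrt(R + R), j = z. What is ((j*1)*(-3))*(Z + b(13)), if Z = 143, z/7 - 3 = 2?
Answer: -15015 - 105*sqrt(26) ≈ -15550.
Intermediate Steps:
z = 35 (z = 21 + 7*2 = 21 + 14 = 35)
j = 35
b(R) = sqrt(2)*sqrt(R) (b(R) = sqrt(2*R) = sqrt(2)*sqrt(R))
((j*1)*(-3))*(Z + b(13)) = ((35*1)*(-3))*(143 + sqrt(2)*sqrt(13)) = (35*(-3))*(143 + sqrt(26)) = -105*(143 + sqrt(26)) = -15015 - 105*sqrt(26)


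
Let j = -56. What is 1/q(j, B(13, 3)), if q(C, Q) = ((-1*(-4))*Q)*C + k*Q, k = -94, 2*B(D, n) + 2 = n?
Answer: -1/159 ≈ -0.0062893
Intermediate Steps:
B(D, n) = -1 + n/2
q(C, Q) = -94*Q + 4*C*Q (q(C, Q) = ((-1*(-4))*Q)*C - 94*Q = (4*Q)*C - 94*Q = 4*C*Q - 94*Q = -94*Q + 4*C*Q)
1/q(j, B(13, 3)) = 1/(2*(-1 + (½)*3)*(-47 + 2*(-56))) = 1/(2*(-1 + 3/2)*(-47 - 112)) = 1/(2*(½)*(-159)) = 1/(-159) = -1/159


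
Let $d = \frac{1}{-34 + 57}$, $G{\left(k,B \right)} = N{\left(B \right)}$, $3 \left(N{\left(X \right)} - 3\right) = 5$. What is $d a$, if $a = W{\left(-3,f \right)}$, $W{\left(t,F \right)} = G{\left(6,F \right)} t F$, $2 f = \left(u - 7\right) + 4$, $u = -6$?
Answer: $\frac{63}{23} \approx 2.7391$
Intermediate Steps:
$N{\left(X \right)} = \frac{14}{3}$ ($N{\left(X \right)} = 3 + \frac{1}{3} \cdot 5 = 3 + \frac{5}{3} = \frac{14}{3}$)
$G{\left(k,B \right)} = \frac{14}{3}$
$f = - \frac{9}{2}$ ($f = \frac{\left(-6 - 7\right) + 4}{2} = \frac{-13 + 4}{2} = \frac{1}{2} \left(-9\right) = - \frac{9}{2} \approx -4.5$)
$W{\left(t,F \right)} = \frac{14 F t}{3}$ ($W{\left(t,F \right)} = \frac{14 t}{3} F = \frac{14 F t}{3}$)
$a = 63$ ($a = \frac{14}{3} \left(- \frac{9}{2}\right) \left(-3\right) = 63$)
$d = \frac{1}{23} \approx 0.043478$
$d a = \frac{1}{23} \cdot 63 = \frac{63}{23}$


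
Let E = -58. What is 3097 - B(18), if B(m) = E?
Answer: 3155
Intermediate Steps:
B(m) = -58
3097 - B(18) = 3097 - 1*(-58) = 3097 + 58 = 3155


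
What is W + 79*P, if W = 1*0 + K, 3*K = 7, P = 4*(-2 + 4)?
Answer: 1903/3 ≈ 634.33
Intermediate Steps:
P = 8 (P = 4*2 = 8)
K = 7/3 (K = (1/3)*7 = 7/3 ≈ 2.3333)
W = 7/3 (W = 1*0 + 7/3 = 0 + 7/3 = 7/3 ≈ 2.3333)
W + 79*P = 7/3 + 79*8 = 7/3 + 632 = 1903/3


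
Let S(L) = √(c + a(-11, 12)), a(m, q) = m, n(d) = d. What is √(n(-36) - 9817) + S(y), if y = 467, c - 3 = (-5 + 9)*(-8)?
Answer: I*(√9853 + 2*√10) ≈ 105.59*I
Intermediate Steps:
c = -29 (c = 3 + (-5 + 9)*(-8) = 3 + 4*(-8) = 3 - 32 = -29)
S(L) = 2*I*√10 (S(L) = √(-29 - 11) = √(-40) = 2*I*√10)
√(n(-36) - 9817) + S(y) = √(-36 - 9817) + 2*I*√10 = √(-9853) + 2*I*√10 = I*√9853 + 2*I*√10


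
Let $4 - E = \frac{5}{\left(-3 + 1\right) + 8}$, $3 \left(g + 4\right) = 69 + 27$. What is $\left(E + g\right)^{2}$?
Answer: $\frac{34969}{36} \approx 971.36$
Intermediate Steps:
$g = 28$ ($g = -4 + \frac{69 + 27}{3} = -4 + \frac{1}{3} \cdot 96 = -4 + 32 = 28$)
$E = \frac{19}{6}$ ($E = 4 - \frac{5}{\left(-3 + 1\right) + 8} = 4 - \frac{5}{-2 + 8} = 4 - \frac{5}{6} = \frac{19}{6} \approx 3.1667$)
$\left(E + g\right)^{2} = \left(\frac{19}{6} + 28\right)^{2} = \left(\frac{187}{6}\right)^{2} = \frac{34969}{36}$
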